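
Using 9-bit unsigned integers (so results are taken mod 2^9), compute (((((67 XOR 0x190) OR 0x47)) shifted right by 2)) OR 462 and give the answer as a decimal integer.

511

67 = 001000011
0x190 = 110010000
→ XOR → 111010011 = 467
0x47 = 001000111
→ OR → 111010111 = 471
→ shifted right by 2 → 001110101 = 117
462 = 111001110
→ OR → 111111111 = 511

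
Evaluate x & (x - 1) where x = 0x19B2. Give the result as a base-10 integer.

x = 1100110110010 = 6578
x - 1 = 1100110110001
AND   = 1100110110000 = 6576
(x & (x - 1) clears the lowest set bit of x.)

6576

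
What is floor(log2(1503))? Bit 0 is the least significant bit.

1503 = 10111011111
The topmost 1 is at position 10 (since 2^10 = 1024 ≤ 1503 < 2048).

10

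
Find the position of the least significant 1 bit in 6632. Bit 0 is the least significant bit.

6632 = 1100111101000
Trailing zeros: 3, so the lowest set bit is bit 3 (value 8).

3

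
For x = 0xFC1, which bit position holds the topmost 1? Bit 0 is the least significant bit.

0xFC1 = 111111000001
The topmost 1 is at position 11 (since 2^11 = 2048 ≤ 4033 < 4096).

11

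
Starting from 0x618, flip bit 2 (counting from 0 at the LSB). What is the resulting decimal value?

1564

x = 011000011000
bit 2 is currently 0; toggle it via x ^ (1 << 2) = x ^ 4
→ 011000011100 = 1564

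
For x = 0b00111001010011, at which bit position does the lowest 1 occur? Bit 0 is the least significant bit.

0

0b00111001010011 = 111001010011
Trailing zeros: 0, so the lowest set bit is bit 0 (value 1).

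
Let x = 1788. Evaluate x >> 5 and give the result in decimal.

1788 = 11011111100
shift right by 5 → 00000110111 = 55
(equivalently, floor(1788 / 32))

55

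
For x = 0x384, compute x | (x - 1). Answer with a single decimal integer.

x = 1110000100 = 900
x - 1 = 1110000011
OR    = 1110000111 = 903
(x | (x - 1) sets all bits below the lowest set bit.)

903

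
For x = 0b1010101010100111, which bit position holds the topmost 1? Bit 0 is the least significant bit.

15

0b1010101010100111 = 1010101010100111
The topmost 1 is at position 15 (since 2^15 = 32768 ≤ 43687 < 65536).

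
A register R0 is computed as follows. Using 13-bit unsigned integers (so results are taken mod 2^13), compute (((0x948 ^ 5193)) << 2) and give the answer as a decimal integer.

5124

0x948 = 0100101001000
5193 = 1010001001001
→ ^ → 1110100000001 = 7425
→ << 2 (mod 2^13) → 1010000000100 = 5124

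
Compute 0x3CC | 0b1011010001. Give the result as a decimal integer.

989

0x3CC = 1111001100
b = 1011010001
 OR → 1111011101 = 989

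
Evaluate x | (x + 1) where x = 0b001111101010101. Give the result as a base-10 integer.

8023

x = 1111101010101 = 8021
x + 1 = 1111101010110
OR    = 1111101010111 = 8023
(x | (x + 1) sets the lowest cleared bit.)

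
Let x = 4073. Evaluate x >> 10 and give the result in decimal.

3

4073 = 111111101001
shift right by 10 → 000000000011 = 3
(equivalently, floor(4073 / 1024))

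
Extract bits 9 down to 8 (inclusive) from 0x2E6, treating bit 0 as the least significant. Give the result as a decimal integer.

2

v = 01011100110
Shift right by 8: 010
Mask low 2 bits: 10 = 2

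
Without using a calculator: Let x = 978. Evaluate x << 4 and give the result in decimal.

15648

978 = 00001111010010
shift left by 4 → 11110100100000 = 15648
(equivalently, 978 × 2^4 = 978 × 16)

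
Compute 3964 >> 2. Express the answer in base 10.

991

3964 = 111101111100
shift right by 2 → 001111011111 = 991
(equivalently, floor(3964 / 4))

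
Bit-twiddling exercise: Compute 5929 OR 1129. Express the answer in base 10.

5929 = 1011100101001
1129 = 0010001101001
 OR → 1011101101001 = 5993

5993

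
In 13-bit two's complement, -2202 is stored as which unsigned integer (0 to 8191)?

5990

2202 in 13 bits: 0100010011010
Invert: 1011101100101
Add 1:  1011101100110 = 5990
(Check: 2^13 - 2202 = 8192 - 2202 = 5990.)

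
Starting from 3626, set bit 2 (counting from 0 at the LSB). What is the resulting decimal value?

x = 111000101010
bit 2 is currently 0; set it via x | (1 << 2) = x | 4
→ 111000101110 = 3630

3630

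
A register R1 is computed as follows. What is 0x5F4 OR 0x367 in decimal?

2039

0x5F4 = 10111110100
0x367 = 01101100111
 OR → 11111110111 = 2039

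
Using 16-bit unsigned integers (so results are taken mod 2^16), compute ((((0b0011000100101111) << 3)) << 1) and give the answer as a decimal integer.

0b0011000100101111 = 0011000100101111
→ << 3 (mod 2^16) → 1000100101111000 = 35192
→ << 1 (mod 2^16) → 0001001011110000 = 4848

4848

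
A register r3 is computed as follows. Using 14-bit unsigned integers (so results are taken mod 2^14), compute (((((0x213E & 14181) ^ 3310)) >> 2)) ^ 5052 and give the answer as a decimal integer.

6350

0x213E = 10000100111110
14181 = 11011101100101
→ & → 10000100100100 = 8484
3310 = 00110011101110
→ ^ → 10110111001010 = 11722
→ >> 2 → 00101101110010 = 2930
5052 = 01001110111100
→ ^ → 01100011001110 = 6350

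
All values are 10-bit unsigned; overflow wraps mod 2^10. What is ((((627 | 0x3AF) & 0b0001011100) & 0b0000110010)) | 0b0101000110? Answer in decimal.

342

627 = 1001110011
0x3AF = 1110101111
→ | → 1111111111 = 1023
0b0001011100 = 0001011100
→ & → 0001011100 = 92
0b0000110010 = 0000110010
→ & → 0000010000 = 16
0b0101000110 = 0101000110
→ | → 0101010110 = 342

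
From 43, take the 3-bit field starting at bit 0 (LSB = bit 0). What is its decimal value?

v = 00101011
Shift right by 0: 00101011
Mask low 3 bits: 011 = 3

3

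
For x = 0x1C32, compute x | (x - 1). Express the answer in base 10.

7219

x = 1110000110010 = 7218
x - 1 = 1110000110001
OR    = 1110000110011 = 7219
(x | (x - 1) sets all bits below the lowest set bit.)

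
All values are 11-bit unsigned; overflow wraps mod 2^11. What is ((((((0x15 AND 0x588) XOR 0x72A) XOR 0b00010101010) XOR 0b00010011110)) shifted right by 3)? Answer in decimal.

227

0x15 = 00000010101
0x588 = 10110001000
→ AND → 00000000000 = 0
0x72A = 11100101010
→ XOR → 11100101010 = 1834
0b00010101010 = 00010101010
→ XOR → 11110000000 = 1920
0b00010011110 = 00010011110
→ XOR → 11100011110 = 1822
→ shifted right by 3 → 00011100011 = 227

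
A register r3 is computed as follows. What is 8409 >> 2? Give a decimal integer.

8409 = 10000011011001
shift right by 2 → 00100000110110 = 2102
(equivalently, floor(8409 / 4))

2102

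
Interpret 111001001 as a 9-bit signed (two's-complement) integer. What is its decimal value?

pattern = 111001001 (MSB is 1 ⇒ negative)
Invert: 000110110, add 1 → 000110111 = 55, so the value is -55.
(Equivalently: 457 - 2^9 = 457 - 512 = -55.)

-55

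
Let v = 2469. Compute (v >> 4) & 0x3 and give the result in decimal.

v = 100110100101
Shift right by 4: 10011010
Mask low 2 bits: 10 = 2

2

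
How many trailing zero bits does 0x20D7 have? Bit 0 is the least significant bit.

0x20D7 = 10000011010111
Trailing zeros: 0, so the lowest set bit is bit 0 (value 1).

0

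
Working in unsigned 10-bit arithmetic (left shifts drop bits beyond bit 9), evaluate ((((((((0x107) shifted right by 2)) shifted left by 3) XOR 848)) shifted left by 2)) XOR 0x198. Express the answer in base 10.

248

0x107 = 0100000111
→ shifted right by 2 → 0001000001 = 65
→ shifted left by 3 (mod 2^10) → 1000001000 = 520
848 = 1101010000
→ XOR → 0101011000 = 344
→ shifted left by 2 (mod 2^10) → 0101100000 = 352
0x198 = 0110011000
→ XOR → 0011111000 = 248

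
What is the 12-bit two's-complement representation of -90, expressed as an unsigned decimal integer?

4006

90 in 12 bits: 000001011010
Invert: 111110100101
Add 1:  111110100110 = 4006
(Check: 2^12 - 90 = 4096 - 90 = 4006.)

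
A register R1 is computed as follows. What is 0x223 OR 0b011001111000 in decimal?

1659

0x223 = 01000100011
b = 11001111000
 OR → 11001111011 = 1659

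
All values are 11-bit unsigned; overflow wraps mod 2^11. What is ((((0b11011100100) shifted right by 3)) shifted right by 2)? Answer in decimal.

0b11011100100 = 11011100100
→ shifted right by 3 → 00011011100 = 220
→ shifted right by 2 → 00000110111 = 55

55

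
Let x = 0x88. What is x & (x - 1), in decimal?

x = 10001000 = 136
x - 1 = 10000111
AND   = 10000000 = 128
(x & (x - 1) clears the lowest set bit of x.)

128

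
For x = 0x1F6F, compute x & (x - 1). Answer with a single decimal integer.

x = 1111101101111 = 8047
x - 1 = 1111101101110
AND   = 1111101101110 = 8046
(x & (x - 1) clears the lowest set bit of x.)

8046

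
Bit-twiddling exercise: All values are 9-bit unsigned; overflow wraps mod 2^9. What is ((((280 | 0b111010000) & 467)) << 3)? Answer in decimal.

280 = 100011000
0b111010000 = 111010000
→ | → 111011000 = 472
467 = 111010011
→ & → 111010000 = 464
→ << 3 (mod 2^9) → 010000000 = 128

128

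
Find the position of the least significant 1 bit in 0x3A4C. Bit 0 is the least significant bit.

2

0x3A4C = 11101001001100
Trailing zeros: 2, so the lowest set bit is bit 2 (value 4).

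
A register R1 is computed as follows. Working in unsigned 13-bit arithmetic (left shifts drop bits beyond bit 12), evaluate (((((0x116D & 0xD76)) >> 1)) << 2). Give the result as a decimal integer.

0x116D = 1000101101101
0xD76 = 0110101110110
→ & → 0000101100100 = 356
→ >> 1 → 0000010110010 = 178
→ << 2 (mod 2^13) → 0001011001000 = 712

712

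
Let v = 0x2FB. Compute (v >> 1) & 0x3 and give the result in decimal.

v = 1011111011
Shift right by 1: 101111101
Mask low 2 bits: 01 = 1

1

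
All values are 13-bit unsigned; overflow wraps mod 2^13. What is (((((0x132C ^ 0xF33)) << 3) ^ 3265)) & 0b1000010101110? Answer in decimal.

0x132C = 1001100101100
0xF33 = 0111100110011
→ ^ → 1110000011111 = 7199
→ << 3 (mod 2^13) → 0000011111000 = 248
3265 = 0110011000001
→ ^ → 0110000111001 = 3129
0b1000010101110 = 1000010101110
→ & → 0000000101000 = 40

40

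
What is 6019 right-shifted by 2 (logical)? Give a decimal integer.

6019 = 1011110000011
shift right by 2 → 0010111100000 = 1504
(equivalently, floor(6019 / 4))

1504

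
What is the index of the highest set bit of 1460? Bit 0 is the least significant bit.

10

1460 = 10110110100
The topmost 1 is at position 10 (since 2^10 = 1024 ≤ 1460 < 2048).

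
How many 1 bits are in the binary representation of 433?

5

433 = 110110001
Count the 1s: 1 + 1 + 1 + 1 + 1 = 5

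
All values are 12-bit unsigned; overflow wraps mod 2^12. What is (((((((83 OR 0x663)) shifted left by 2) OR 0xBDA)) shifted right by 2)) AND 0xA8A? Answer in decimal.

642

83 = 000001010011
0x663 = 011001100011
→ OR → 011001110011 = 1651
→ shifted left by 2 (mod 2^12) → 100111001100 = 2508
0xBDA = 101111011010
→ OR → 101111011110 = 3038
→ shifted right by 2 → 001011110111 = 759
0xA8A = 101010001010
→ AND → 001010000010 = 642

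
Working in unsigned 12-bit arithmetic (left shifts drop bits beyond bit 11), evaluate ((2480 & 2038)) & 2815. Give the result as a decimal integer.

2480 = 100110110000
2038 = 011111110110
→ & → 000110110000 = 432
2815 = 101011111111
→ & → 000010110000 = 176

176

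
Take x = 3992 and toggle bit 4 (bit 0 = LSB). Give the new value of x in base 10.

3976

x = 000111110011000
bit 4 is currently 1; toggle it via x ^ (1 << 4) = x ^ 16
→ 000111110001000 = 3976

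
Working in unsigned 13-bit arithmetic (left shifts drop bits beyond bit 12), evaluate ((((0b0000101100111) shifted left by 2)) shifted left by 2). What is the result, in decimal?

0b0000101100111 = 0000101100111
→ shifted left by 2 (mod 2^13) → 0010110011100 = 1436
→ shifted left by 2 (mod 2^13) → 1011001110000 = 5744

5744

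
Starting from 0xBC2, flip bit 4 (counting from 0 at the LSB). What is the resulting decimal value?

x = 101111000010
bit 4 is currently 0; toggle it via x ^ (1 << 4) = x ^ 16
→ 101111010010 = 3026

3026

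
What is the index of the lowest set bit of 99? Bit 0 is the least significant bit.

0

99 = 1100011
Trailing zeros: 0, so the lowest set bit is bit 0 (value 1).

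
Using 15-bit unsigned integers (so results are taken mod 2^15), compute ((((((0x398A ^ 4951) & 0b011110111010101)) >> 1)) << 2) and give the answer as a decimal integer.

0x398A = 011100110001010
4951 = 001001101010111
→ ^ → 010101011011101 = 10973
0b011110111010101 = 011110111010101
→ & → 010100011010101 = 10453
→ >> 1 → 001010001101010 = 5226
→ << 2 (mod 2^15) → 101000110101000 = 20904

20904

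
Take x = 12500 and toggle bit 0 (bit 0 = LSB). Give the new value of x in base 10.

12501

x = 11000011010100
bit 0 is currently 0; toggle it via x ^ (1 << 0) = x ^ 1
→ 11000011010101 = 12501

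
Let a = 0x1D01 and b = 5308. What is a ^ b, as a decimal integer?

2493

0x1D01 = 1110100000001
5308 = 1010010111100
XOR → 0100110111101 = 2493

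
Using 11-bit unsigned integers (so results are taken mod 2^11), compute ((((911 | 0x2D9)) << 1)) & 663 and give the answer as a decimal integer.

662

911 = 01110001111
0x2D9 = 01011011001
→ | → 01111011111 = 991
→ << 1 (mod 2^11) → 11110111110 = 1982
663 = 01010010111
→ & → 01010010110 = 662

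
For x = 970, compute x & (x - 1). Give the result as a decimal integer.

x = 1111001010 = 970
x - 1 = 1111001001
AND   = 1111001000 = 968
(x & (x - 1) clears the lowest set bit of x.)

968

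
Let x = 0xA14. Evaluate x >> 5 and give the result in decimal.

0xA14 = 101000010100
shift right by 5 → 000001010000 = 80
(equivalently, floor(2580 / 32))

80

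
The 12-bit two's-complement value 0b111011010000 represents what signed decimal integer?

-304

pattern = 111011010000 (MSB is 1 ⇒ negative)
Invert: 000100101111, add 1 → 000100110000 = 304, so the value is -304.
(Equivalently: 3792 - 2^12 = 3792 - 4096 = -304.)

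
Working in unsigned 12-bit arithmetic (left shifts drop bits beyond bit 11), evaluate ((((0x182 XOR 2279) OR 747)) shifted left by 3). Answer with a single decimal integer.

0x182 = 000110000010
2279 = 100011100111
→ XOR → 100101100101 = 2405
747 = 001011101011
→ OR → 101111101111 = 3055
→ shifted left by 3 (mod 2^12) → 111101111000 = 3960

3960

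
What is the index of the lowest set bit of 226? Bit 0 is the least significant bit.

226 = 11100010
Trailing zeros: 1, so the lowest set bit is bit 1 (value 2).

1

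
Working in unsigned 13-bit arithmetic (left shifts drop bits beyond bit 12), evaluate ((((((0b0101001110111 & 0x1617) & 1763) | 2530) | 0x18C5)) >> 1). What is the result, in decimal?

3571

0b0101001110111 = 0101001110111
0x1617 = 1011000010111
→ & → 0001000010111 = 535
1763 = 0011011100011
→ & → 0001000000011 = 515
2530 = 0100111100010
→ | → 0101111100011 = 3043
0x18C5 = 1100011000101
→ | → 1101111100111 = 7143
→ >> 1 → 0110111110011 = 3571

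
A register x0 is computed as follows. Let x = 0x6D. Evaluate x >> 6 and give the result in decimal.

1

0x6D = 1101101
shift right by 6 → 0000001 = 1
(equivalently, floor(109 / 64))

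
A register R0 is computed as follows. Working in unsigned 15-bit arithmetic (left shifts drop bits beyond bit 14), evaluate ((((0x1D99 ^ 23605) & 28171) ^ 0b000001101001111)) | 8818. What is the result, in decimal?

25463

0x1D99 = 001110110011001
23605 = 101110000110101
→ ^ → 100000110101100 = 16812
28171 = 110111000001011
→ & → 100000000001000 = 16392
0b000001101001111 = 000001101001111
→ ^ → 100001101000111 = 17223
8818 = 010001001110010
→ | → 110001101110111 = 25463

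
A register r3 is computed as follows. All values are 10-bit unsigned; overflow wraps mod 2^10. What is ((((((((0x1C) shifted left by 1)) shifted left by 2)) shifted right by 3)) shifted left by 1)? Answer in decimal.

0x1C = 0000011100
→ shifted left by 1 (mod 2^10) → 0000111000 = 56
→ shifted left by 2 (mod 2^10) → 0011100000 = 224
→ shifted right by 3 → 0000011100 = 28
→ shifted left by 1 (mod 2^10) → 0000111000 = 56

56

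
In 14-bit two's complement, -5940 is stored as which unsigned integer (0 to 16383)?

5940 in 14 bits: 01011100110100
Invert: 10100011001011
Add 1:  10100011001100 = 10444
(Check: 2^14 - 5940 = 16384 - 5940 = 10444.)

10444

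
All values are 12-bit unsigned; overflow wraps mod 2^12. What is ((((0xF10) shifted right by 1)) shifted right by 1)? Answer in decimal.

0xF10 = 111100010000
→ shifted right by 1 → 011110001000 = 1928
→ shifted right by 1 → 001111000100 = 964

964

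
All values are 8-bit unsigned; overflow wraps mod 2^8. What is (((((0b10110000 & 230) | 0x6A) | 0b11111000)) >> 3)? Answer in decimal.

31

0b10110000 = 10110000
230 = 11100110
→ & → 10100000 = 160
0x6A = 01101010
→ | → 11101010 = 234
0b11111000 = 11111000
→ | → 11111010 = 250
→ >> 3 → 00011111 = 31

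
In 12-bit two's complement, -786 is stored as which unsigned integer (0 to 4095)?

786 in 12 bits: 001100010010
Invert: 110011101101
Add 1:  110011101110 = 3310
(Check: 2^12 - 786 = 4096 - 786 = 3310.)

3310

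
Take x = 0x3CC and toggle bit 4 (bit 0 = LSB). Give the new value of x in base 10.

988

x = 001111001100
bit 4 is currently 0; toggle it via x ^ (1 << 4) = x ^ 16
→ 001111011100 = 988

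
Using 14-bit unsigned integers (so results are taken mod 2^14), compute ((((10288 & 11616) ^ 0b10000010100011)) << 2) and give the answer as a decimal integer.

10288 = 10100000110000
11616 = 10110101100000
→ & → 10100000100000 = 10272
0b10000010100011 = 10000010100011
→ ^ → 00100010000011 = 2179
→ << 2 (mod 2^14) → 10001000001100 = 8716

8716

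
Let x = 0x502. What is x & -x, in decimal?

x = 10100000010 = 1282
-x (two's complement) = …01011111110
AND   = 00000000010 = 2
(x & -x isolates the lowest set bit of x.)

2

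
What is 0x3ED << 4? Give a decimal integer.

16080

0x3ED = 00001111101101
shift left by 4 → 11111011010000 = 16080
(equivalently, 1005 × 2^4 = 1005 × 16)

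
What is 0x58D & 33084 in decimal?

0x58D = 0000010110001101
33084 = 1000000100111100
AND → 0000000100001100 = 268

268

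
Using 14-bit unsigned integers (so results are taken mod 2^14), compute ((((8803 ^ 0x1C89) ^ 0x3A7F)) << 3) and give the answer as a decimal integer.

9384

8803 = 10001001100011
0x1C89 = 01110010001001
→ ^ → 11111011101010 = 16106
0x3A7F = 11101001111111
→ ^ → 00010010010101 = 1173
→ << 3 (mod 2^14) → 10010010101000 = 9384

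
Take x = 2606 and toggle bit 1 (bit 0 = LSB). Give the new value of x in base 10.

2604

x = 101000101110
bit 1 is currently 1; toggle it via x ^ (1 << 1) = x ^ 2
→ 101000101100 = 2604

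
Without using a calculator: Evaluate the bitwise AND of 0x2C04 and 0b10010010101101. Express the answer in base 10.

0x2C04 = 10110000000100
b = 10010010101101
AND → 10010000000100 = 9220

9220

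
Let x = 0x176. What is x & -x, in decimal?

2

x = 101110110 = 374
-x (two's complement) = …010001010
AND   = 000000010 = 2
(x & -x isolates the lowest set bit of x.)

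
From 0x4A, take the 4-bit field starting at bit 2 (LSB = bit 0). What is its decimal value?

2

v = 001001010
Shift right by 2: 0010010
Mask low 4 bits: 0010 = 2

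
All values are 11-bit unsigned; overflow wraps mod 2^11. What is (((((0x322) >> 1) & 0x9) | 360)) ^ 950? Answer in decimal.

735

0x322 = 01100100010
→ >> 1 → 00110010001 = 401
0x9 = 00000001001
→ & → 00000000001 = 1
360 = 00101101000
→ | → 00101101001 = 361
950 = 01110110110
→ ^ → 01011011111 = 735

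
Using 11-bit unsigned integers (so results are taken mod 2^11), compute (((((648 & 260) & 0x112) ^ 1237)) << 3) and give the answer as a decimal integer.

1704

648 = 01010001000
260 = 00100000100
→ & → 00000000000 = 0
0x112 = 00100010010
→ & → 00000000000 = 0
1237 = 10011010101
→ ^ → 10011010101 = 1237
→ << 3 (mod 2^11) → 11010101000 = 1704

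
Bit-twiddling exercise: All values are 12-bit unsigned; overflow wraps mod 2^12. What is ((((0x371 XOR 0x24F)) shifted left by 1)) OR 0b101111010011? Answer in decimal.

0x371 = 001101110001
0x24F = 001001001111
→ XOR → 000100111110 = 318
→ shifted left by 1 (mod 2^12) → 001001111100 = 636
0b101111010011 = 101111010011
→ OR → 101111111111 = 3071

3071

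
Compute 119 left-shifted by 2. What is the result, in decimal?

476

119 = 001110111
shift left by 2 → 111011100 = 476
(equivalently, 119 × 2^2 = 119 × 4)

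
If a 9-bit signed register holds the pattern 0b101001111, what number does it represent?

-177

pattern = 101001111 (MSB is 1 ⇒ negative)
Invert: 010110000, add 1 → 010110001 = 177, so the value is -177.
(Equivalently: 335 - 2^9 = 335 - 512 = -177.)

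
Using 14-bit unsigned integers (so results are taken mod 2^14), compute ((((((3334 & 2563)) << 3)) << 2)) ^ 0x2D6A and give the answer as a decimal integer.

3334 = 00110100000110
2563 = 00101000000011
→ & → 00100000000010 = 2050
→ << 3 (mod 2^14) → 00000000010000 = 16
→ << 2 (mod 2^14) → 00000001000000 = 64
0x2D6A = 10110101101010
→ ^ → 10110100101010 = 11562

11562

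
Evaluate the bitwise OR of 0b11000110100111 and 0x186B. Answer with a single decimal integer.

a = 11000110100111
0x186B = 01100001101011
 OR → 11100111101111 = 14831

14831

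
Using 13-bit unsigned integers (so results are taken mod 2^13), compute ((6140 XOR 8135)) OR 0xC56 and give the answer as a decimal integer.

3199

6140 = 1011111111100
8135 = 1111111000111
→ XOR → 0100000111011 = 2107
0xC56 = 0110001010110
→ OR → 0110001111111 = 3199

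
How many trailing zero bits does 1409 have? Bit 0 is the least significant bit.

1409 = 10110000001
Trailing zeros: 0, so the lowest set bit is bit 0 (value 1).

0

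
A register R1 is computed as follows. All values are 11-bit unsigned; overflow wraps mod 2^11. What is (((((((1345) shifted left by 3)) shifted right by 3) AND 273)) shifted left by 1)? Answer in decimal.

1345 = 10101000001
→ shifted left by 3 (mod 2^11) → 01000001000 = 520
→ shifted right by 3 → 00001000001 = 65
273 = 00100010001
→ AND → 00000000001 = 1
→ shifted left by 1 (mod 2^11) → 00000000010 = 2

2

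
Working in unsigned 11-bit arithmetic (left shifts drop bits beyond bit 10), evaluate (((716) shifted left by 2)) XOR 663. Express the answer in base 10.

423

716 = 01011001100
→ shifted left by 2 (mod 2^11) → 01100110000 = 816
663 = 01010010111
→ XOR → 00110100111 = 423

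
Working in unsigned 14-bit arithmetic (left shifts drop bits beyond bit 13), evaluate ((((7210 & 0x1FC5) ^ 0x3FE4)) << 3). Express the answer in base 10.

7968

7210 = 01110000101010
0x1FC5 = 01111111000101
→ & → 01110000000000 = 7168
0x3FE4 = 11111111100100
→ ^ → 10001111100100 = 9188
→ << 3 (mod 2^14) → 01111100100000 = 7968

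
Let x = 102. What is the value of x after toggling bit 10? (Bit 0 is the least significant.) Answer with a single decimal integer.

x = 00001100110
bit 10 is currently 0; toggle it via x ^ (1 << 10) = x ^ 1024
→ 10001100110 = 1126

1126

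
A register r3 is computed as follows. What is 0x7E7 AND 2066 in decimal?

0x7E7 = 011111100111
2066 = 100000010010
AND → 000000000010 = 2

2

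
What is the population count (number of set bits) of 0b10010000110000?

n = 10010000110000
Count the 1s: 1 + 1 + 1 + 1 = 4

4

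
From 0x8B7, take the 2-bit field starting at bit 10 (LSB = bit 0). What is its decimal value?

2

v = 0100010110111
Shift right by 10: 010
Mask low 2 bits: 10 = 2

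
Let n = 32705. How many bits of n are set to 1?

32705 = 111111111000001
Count the 1s: 1 + 1 + 1 + 1 + 1 + 1 + 1 + 1 + 1 + 1 = 10

10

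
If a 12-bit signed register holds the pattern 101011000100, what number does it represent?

-1340

pattern = 101011000100 (MSB is 1 ⇒ negative)
Invert: 010100111011, add 1 → 010100111100 = 1340, so the value is -1340.
(Equivalently: 2756 - 2^12 = 2756 - 4096 = -1340.)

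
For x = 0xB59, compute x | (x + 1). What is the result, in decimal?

x = 101101011001 = 2905
x + 1 = 101101011010
OR    = 101101011011 = 2907
(x | (x + 1) sets the lowest cleared bit.)

2907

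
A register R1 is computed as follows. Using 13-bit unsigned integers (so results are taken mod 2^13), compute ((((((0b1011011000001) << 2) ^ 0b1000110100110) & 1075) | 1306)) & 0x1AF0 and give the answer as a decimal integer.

48

0b1011011000001 = 1011011000001
→ << 2 (mod 2^13) → 1101100000100 = 6916
0b1000110100110 = 1000110100110
→ ^ → 0101010100010 = 2722
1075 = 0010000110011
→ & → 0000000100010 = 34
1306 = 0010100011010
→ | → 0010100111010 = 1338
0x1AF0 = 1101011110000
→ & → 0000000110000 = 48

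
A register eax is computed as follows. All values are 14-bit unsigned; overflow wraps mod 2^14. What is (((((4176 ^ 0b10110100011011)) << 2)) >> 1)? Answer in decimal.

6806

4176 = 01000001010000
0b10110100011011 = 10110100011011
→ ^ → 11110101001011 = 15691
→ << 2 (mod 2^14) → 11010100101100 = 13612
→ >> 1 → 01101010010110 = 6806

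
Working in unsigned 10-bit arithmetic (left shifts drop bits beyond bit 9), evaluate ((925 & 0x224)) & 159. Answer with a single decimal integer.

925 = 1110011101
0x224 = 1000100100
→ & → 1000000100 = 516
159 = 0010011111
→ & → 0000000100 = 4

4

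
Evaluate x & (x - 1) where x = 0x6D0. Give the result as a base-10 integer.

x = 11011010000 = 1744
x - 1 = 11011001111
AND   = 11011000000 = 1728
(x & (x - 1) clears the lowest set bit of x.)

1728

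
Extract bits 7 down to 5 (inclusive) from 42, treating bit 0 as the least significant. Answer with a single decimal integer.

1

v = 0000101010
Shift right by 5: 00001
Mask low 3 bits: 001 = 1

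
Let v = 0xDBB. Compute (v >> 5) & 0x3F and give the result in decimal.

v = 110110111011
Shift right by 5: 1101101
Mask low 6 bits: 101101 = 45

45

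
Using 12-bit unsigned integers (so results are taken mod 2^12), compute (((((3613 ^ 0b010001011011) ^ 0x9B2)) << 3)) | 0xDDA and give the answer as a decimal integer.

3613 = 111000011101
0b010001011011 = 010001011011
→ ^ → 101001000110 = 2630
0x9B2 = 100110110010
→ ^ → 001111110100 = 1012
→ << 3 (mod 2^12) → 111110100000 = 4000
0xDDA = 110111011010
→ | → 111111111010 = 4090

4090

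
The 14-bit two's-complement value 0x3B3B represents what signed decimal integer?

-1221

pattern = 11101100111011 (MSB is 1 ⇒ negative)
Invert: 00010011000100, add 1 → 00010011000101 = 1221, so the value is -1221.
(Equivalently: 15163 - 2^14 = 15163 - 16384 = -1221.)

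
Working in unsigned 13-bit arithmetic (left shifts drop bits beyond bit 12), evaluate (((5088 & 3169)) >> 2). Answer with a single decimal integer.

24

5088 = 1001111100000
3169 = 0110001100001
→ & → 0000001100000 = 96
→ >> 2 → 0000000011000 = 24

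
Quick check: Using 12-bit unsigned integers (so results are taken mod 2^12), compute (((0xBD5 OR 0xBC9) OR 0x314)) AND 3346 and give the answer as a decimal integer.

0xBD5 = 101111010101
0xBC9 = 101111001001
→ OR → 101111011101 = 3037
0x314 = 001100010100
→ OR → 101111011101 = 3037
3346 = 110100010010
→ AND → 100100010000 = 2320

2320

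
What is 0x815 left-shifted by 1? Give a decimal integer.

4138

0x815 = 0100000010101
shift left by 1 → 1000000101010 = 4138
(equivalently, 2069 × 2^1 = 2069 × 2)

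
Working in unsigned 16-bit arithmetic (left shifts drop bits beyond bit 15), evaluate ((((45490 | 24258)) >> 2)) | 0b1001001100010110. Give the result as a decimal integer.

49150

45490 = 1011000110110010
24258 = 0101111011000010
→ | → 1111111111110010 = 65522
→ >> 2 → 0011111111111100 = 16380
0b1001001100010110 = 1001001100010110
→ | → 1011111111111110 = 49150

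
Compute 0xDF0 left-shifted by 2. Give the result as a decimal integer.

0xDF0 = 00110111110000
shift left by 2 → 11011111000000 = 14272
(equivalently, 3568 × 2^2 = 3568 × 4)

14272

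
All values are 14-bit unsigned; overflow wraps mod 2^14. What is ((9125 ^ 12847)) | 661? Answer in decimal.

9125 = 10001110100101
12847 = 11001000101111
→ ^ → 01000110001010 = 4490
661 = 00001010010101
→ | → 01001110011111 = 5023

5023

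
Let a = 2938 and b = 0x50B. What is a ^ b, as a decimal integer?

3697

2938 = 101101111010
0x50B = 010100001011
XOR → 111001110001 = 3697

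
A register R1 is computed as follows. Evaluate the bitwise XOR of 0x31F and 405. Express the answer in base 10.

650

0x31F = 1100011111
405 = 0110010101
XOR → 1010001010 = 650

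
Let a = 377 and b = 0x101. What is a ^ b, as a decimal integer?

120

377 = 101111001
0x101 = 100000001
XOR → 001111000 = 120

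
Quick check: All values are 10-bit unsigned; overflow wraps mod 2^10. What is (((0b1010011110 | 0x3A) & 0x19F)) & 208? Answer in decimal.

0b1010011110 = 1010011110
0x3A = 0000111010
→ | → 1010111110 = 702
0x19F = 0110011111
→ & → 0010011110 = 158
208 = 0011010000
→ & → 0010010000 = 144

144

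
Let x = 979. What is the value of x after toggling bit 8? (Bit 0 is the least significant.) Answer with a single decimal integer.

723

x = 1111010011
bit 8 is currently 1; toggle it via x ^ (1 << 8) = x ^ 256
→ 1011010011 = 723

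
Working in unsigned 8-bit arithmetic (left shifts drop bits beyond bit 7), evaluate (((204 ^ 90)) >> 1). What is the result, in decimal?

75

204 = 11001100
90 = 01011010
→ ^ → 10010110 = 150
→ >> 1 → 01001011 = 75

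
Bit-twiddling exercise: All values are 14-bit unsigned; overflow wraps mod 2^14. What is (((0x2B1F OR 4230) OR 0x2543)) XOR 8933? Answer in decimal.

7482

0x2B1F = 10101100011111
4230 = 01000010000110
→ OR → 11101110011111 = 15263
0x2543 = 10010101000011
→ OR → 11111111011111 = 16351
8933 = 10001011100101
→ XOR → 01110100111010 = 7482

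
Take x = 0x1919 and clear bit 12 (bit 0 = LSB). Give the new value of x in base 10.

2329

x = 1100100011001
bit 12 is currently 1; clear it via x & ~(1 << 12) = x & ~4096
→ 0100100011001 = 2329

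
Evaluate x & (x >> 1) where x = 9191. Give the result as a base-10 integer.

483

x = 10001111100111 = 9191
x>>1 = 01000111110011
AND  = 00000111100011 = 483
(x & (x >> 1) has a 1 wherever x has two consecutive 1 bits.)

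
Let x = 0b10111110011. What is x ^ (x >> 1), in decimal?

x = 10111110011 = 1523
x>>1 = 01011111001
XOR  = 11100001010 = 1802
(x ^ (x >> 1) gives the standard binary-reflected Gray code of x.)

1802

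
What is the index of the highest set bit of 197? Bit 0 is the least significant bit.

7

197 = 11000101
The topmost 1 is at position 7 (since 2^7 = 128 ≤ 197 < 256).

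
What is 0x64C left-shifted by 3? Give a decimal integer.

0x64C = 00011001001100
shift left by 3 → 11001001100000 = 12896
(equivalently, 1612 × 2^3 = 1612 × 8)

12896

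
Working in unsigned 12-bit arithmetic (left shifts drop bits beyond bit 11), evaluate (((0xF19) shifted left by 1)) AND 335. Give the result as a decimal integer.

0xF19 = 111100011001
→ shifted left by 1 (mod 2^12) → 111000110010 = 3634
335 = 000101001111
→ AND → 000000000010 = 2

2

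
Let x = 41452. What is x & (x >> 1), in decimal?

x = 1010000111101100 = 41452
x>>1 = 0101000011110110
AND  = 0000000011100100 = 228
(x & (x >> 1) has a 1 wherever x has two consecutive 1 bits.)

228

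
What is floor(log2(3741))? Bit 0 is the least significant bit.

3741 = 111010011101
The topmost 1 is at position 11 (since 2^11 = 2048 ≤ 3741 < 4096).

11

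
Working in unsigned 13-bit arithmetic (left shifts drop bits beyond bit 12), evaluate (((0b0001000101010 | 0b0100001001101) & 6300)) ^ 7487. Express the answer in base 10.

0b0001000101010 = 0001000101010
0b0100001001101 = 0100001001101
→ | → 0101001101111 = 2671
6300 = 1100010011100
→ & → 0100000001100 = 2060
7487 = 1110100111111
→ ^ → 1010100110011 = 5427

5427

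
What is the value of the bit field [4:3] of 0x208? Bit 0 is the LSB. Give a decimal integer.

1

v = 1000001000
Shift right by 3: 1000001
Mask low 2 bits: 01 = 1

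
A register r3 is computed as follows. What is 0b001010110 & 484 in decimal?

a = 001010110
484 = 111100100
AND → 001000100 = 68

68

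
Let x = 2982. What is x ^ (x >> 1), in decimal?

3701

x = 101110100110 = 2982
x>>1 = 010111010011
XOR  = 111001110101 = 3701
(x ^ (x >> 1) gives the standard binary-reflected Gray code of x.)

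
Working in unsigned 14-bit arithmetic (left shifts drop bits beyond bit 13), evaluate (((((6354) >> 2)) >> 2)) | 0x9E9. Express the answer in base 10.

6354 = 01100011010010
→ >> 2 → 00011000110100 = 1588
→ >> 2 → 00000110001101 = 397
0x9E9 = 00100111101001
→ | → 00100111101101 = 2541

2541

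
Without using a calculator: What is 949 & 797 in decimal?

949 = 1110110101
797 = 1100011101
AND → 1100010101 = 789

789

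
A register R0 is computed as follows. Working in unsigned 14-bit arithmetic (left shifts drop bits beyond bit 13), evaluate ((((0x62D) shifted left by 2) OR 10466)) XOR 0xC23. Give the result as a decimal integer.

0x62D = 00011000101101
→ shifted left by 2 (mod 2^14) → 01100010110100 = 6324
10466 = 10100011100010
→ OR → 11100011110110 = 14582
0xC23 = 00110000100011
→ XOR → 11010011010101 = 13525

13525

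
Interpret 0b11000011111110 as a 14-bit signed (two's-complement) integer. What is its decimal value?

-3842

pattern = 11000011111110 (MSB is 1 ⇒ negative)
Invert: 00111100000001, add 1 → 00111100000010 = 3842, so the value is -3842.
(Equivalently: 12542 - 2^14 = 12542 - 16384 = -3842.)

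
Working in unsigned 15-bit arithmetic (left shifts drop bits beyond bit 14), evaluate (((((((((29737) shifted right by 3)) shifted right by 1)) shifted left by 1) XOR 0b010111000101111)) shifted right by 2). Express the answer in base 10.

2090

29737 = 111010000101001
→ shifted right by 3 → 000111010000101 = 3717
→ shifted right by 1 → 000011101000010 = 1858
→ shifted left by 1 (mod 2^15) → 000111010000100 = 3716
0b010111000101111 = 010111000101111
→ XOR → 010000010101011 = 8363
→ shifted right by 2 → 000100000101010 = 2090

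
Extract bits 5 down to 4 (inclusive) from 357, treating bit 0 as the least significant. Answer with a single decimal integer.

v = 000000101100101
Shift right by 4: 00000010110
Mask low 2 bits: 10 = 2

2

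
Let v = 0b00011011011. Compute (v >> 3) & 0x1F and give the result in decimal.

27

v = 00011011011
Shift right by 3: 00011011
Mask low 5 bits: 11011 = 27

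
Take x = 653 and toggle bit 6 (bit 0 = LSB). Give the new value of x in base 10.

x = 1010001101
bit 6 is currently 0; toggle it via x ^ (1 << 6) = x ^ 64
→ 1011001101 = 717

717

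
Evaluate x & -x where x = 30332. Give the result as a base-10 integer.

x = 111011001111100 = 30332
-x (two's complement) = …000100110000100
AND   = 000000000000100 = 4
(x & -x isolates the lowest set bit of x.)

4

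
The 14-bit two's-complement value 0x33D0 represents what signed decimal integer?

-3120

pattern = 11001111010000 (MSB is 1 ⇒ negative)
Invert: 00110000101111, add 1 → 00110000110000 = 3120, so the value is -3120.
(Equivalently: 13264 - 2^14 = 13264 - 16384 = -3120.)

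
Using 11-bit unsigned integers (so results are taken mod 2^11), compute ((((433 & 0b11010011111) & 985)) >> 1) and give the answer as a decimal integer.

433 = 00110110001
0b11010011111 = 11010011111
→ & → 00010010001 = 145
985 = 01111011001
→ & → 00010010001 = 145
→ >> 1 → 00001001000 = 72

72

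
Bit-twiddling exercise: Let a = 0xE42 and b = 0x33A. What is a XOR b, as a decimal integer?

3448

0xE42 = 111001000010
0x33A = 001100111010
XOR → 110101111000 = 3448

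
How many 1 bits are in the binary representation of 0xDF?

0xDF = 11011111
Count the 1s: 1 + 1 + 1 + 1 + 1 + 1 + 1 = 7

7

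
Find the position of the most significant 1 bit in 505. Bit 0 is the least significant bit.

505 = 111111001
The topmost 1 is at position 8 (since 2^8 = 256 ≤ 505 < 512).

8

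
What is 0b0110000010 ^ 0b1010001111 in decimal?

781

a = 0110000010
b = 1010001111
XOR → 1100001101 = 781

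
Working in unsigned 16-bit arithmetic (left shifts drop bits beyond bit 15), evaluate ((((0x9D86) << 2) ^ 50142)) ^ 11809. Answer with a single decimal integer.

39911

0x9D86 = 1001110110000110
→ << 2 (mod 2^16) → 0111011000011000 = 30232
50142 = 1100001111011110
→ ^ → 1011010111000110 = 46534
11809 = 0010111000100001
→ ^ → 1001101111100111 = 39911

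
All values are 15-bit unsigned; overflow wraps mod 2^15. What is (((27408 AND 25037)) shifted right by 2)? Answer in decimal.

27408 = 110101100010000
25037 = 110000111001101
→ AND → 110000100000000 = 24832
→ shifted right by 2 → 001100001000000 = 6208

6208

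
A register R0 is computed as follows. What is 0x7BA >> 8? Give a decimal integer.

0x7BA = 11110111010
shift right by 8 → 00000000111 = 7
(equivalently, floor(1978 / 256))

7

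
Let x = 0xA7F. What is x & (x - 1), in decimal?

2686

x = 101001111111 = 2687
x - 1 = 101001111110
AND   = 101001111110 = 2686
(x & (x - 1) clears the lowest set bit of x.)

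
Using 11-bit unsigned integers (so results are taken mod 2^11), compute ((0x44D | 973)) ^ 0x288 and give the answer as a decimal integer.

1349

0x44D = 10001001101
973 = 01111001101
→ | → 11111001101 = 1997
0x288 = 01010001000
→ ^ → 10101000101 = 1349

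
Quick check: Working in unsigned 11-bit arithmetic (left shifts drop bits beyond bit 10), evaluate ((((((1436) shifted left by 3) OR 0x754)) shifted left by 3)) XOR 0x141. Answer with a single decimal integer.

1761

1436 = 10110011100
→ shifted left by 3 (mod 2^11) → 10011100000 = 1248
0x754 = 11101010100
→ OR → 11111110100 = 2036
→ shifted left by 3 (mod 2^11) → 11110100000 = 1952
0x141 = 00101000001
→ XOR → 11011100001 = 1761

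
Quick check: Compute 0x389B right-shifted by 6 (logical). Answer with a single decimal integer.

0x389B = 11100010011011
shift right by 6 → 00000011100010 = 226
(equivalently, floor(14491 / 64))

226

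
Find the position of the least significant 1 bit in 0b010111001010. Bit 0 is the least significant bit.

0b010111001010 = 10111001010
Trailing zeros: 1, so the lowest set bit is bit 1 (value 2).

1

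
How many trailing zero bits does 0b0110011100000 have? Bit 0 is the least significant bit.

0b0110011100000 = 110011100000
Trailing zeros: 5, so the lowest set bit is bit 5 (value 32).

5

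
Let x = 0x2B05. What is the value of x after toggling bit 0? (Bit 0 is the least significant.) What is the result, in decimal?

11012

x = 10101100000101
bit 0 is currently 1; toggle it via x ^ (1 << 0) = x ^ 1
→ 10101100000100 = 11012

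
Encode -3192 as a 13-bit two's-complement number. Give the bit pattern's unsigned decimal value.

5000

3192 in 13 bits: 0110001111000
Invert: 1001110000111
Add 1:  1001110001000 = 5000
(Check: 2^13 - 3192 = 8192 - 3192 = 5000.)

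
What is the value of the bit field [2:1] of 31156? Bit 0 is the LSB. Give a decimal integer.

2

v = 111100110110100
Shift right by 1: 11110011011010
Mask low 2 bits: 10 = 2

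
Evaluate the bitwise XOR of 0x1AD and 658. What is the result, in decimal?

0x1AD = 0110101101
658 = 1010010010
XOR → 1100111111 = 831

831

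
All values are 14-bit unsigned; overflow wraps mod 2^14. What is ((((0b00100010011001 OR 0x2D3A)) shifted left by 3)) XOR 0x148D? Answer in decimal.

0b00100010011001 = 00100010011001
0x2D3A = 10110100111010
→ OR → 10110110111011 = 11707
→ shifted left by 3 (mod 2^14) → 10110111011000 = 11736
0x148D = 01010010001101
→ XOR → 11100101010101 = 14677

14677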